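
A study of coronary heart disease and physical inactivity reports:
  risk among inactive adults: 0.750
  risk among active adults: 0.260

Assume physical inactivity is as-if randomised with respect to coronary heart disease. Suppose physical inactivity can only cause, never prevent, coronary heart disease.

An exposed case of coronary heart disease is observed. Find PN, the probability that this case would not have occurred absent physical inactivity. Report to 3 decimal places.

Let p₁ = 0.75, p₀ = 0.26.
Under exogeneity and monotonicity, PN = (p₁ − p₀) / p₁.
PN = (0.75 − 0.26) / 0.75 = 0.49 / 0.75 ≈ 0.6533

PN ≈ 0.653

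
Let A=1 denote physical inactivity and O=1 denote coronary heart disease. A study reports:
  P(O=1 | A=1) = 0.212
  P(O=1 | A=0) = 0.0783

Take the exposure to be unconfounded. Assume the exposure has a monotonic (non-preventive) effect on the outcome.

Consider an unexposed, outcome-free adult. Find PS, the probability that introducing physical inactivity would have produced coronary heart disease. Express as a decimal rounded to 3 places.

Let p₁ = 0.212, p₀ = 0.0783.
Under exogeneity and monotonicity, PS = (p₁ − p₀) / (1 − p₀).
PS = (0.212 − 0.0783) / (1 − 0.0783) = 0.1337 / 0.9217 ≈ 0.1451

PS ≈ 0.145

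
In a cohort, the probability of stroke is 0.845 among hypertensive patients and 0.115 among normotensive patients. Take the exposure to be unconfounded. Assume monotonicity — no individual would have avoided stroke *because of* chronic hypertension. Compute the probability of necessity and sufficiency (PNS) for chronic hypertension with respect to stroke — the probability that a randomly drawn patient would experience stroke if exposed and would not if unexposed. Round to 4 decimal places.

PNS ≈ 0.7300

Let p₁ = 0.845, p₀ = 0.115.
Under exogeneity and monotonicity, PNS = p₁ − p₀.
PNS = 0.845 − 0.115 = 0.73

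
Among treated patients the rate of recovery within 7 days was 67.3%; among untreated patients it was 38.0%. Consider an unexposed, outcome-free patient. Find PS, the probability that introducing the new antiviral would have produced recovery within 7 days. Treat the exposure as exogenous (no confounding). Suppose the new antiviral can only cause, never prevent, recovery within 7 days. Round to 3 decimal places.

PS ≈ 0.473

p₁ = 0.673, p₀ = 0.38.
Under exogeneity and monotonicity, PS = (p₁ − p₀) / (1 − p₀).
PS = (0.673 − 0.38) / (1 − 0.38) = 0.293 / 0.62 ≈ 0.4726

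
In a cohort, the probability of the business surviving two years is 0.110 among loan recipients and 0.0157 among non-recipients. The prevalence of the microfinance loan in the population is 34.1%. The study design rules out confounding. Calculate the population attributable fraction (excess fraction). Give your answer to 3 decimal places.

Let p₁ = 0.11, p₀ = 0.0157.
Overall risk P(Y=1) = π·p₁ + (1−π)·p₀ = 0.341×0.11 + 0.659×0.0157 = 0.047856.
Under exogeneity, PAF = [P(Y=1) − p₀] / P(Y=1).
PAF = (0.047856 − 0.0157) / 0.047856 ≈ 0.6719

PAF ≈ 0.672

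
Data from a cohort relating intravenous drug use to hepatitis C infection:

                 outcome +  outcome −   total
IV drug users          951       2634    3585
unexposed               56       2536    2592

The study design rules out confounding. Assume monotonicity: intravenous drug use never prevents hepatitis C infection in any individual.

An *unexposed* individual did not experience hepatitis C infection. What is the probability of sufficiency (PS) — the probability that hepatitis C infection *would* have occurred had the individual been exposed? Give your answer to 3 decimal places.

p₁ = P(outcome | exposed) = 951/3585 = 0.26527
p₀ = P(outcome | unexposed) = 56/2592 = 0.021605
Under exogeneity and monotonicity, PS = (p₁ − p₀)/(1 − p₀).
PS = (0.26527 − 0.021605) / 0.9784 ≈ 0.2490

PS ≈ 0.249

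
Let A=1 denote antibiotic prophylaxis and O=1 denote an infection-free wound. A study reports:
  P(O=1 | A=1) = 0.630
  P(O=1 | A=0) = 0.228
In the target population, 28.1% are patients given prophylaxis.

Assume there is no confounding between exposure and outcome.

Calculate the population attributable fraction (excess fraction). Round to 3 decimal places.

Let p₁ = 0.63, p₀ = 0.228.
Overall risk P(Y=1) = π·p₁ + (1−π)·p₀ = 0.281×0.63 + 0.719×0.228 = 0.34096.
Under exogeneity, PAF = [P(Y=1) − p₀] / P(Y=1).
PAF = (0.34096 − 0.228) / 0.34096 ≈ 0.3313

PAF ≈ 0.331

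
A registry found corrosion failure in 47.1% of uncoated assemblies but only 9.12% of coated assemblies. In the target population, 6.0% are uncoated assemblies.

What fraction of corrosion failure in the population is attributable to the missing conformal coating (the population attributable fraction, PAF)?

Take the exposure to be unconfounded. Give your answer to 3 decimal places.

p₁ = 0.471, p₀ = 0.0912.
Overall risk P(Y=1) = π·p₁ + (1−π)·p₀ = 0.06×0.471 + 0.94×0.0912 = 0.11399.
Under exogeneity, PAF = [P(Y=1) − p₀] / P(Y=1).
PAF = (0.11399 − 0.0912) / 0.11399 ≈ 0.1999

PAF ≈ 0.200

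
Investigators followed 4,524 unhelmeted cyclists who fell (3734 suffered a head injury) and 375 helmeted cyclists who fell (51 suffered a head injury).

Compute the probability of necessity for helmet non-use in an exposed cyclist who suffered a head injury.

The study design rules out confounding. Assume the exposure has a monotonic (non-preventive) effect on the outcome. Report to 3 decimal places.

p₁ = P(outcome | exposed) = 3734/4524 = 0.82538
p₀ = P(outcome | unexposed) = 51/375 = 0.136
Under exogeneity and monotonicity, PN = (p₁ − p₀) / p₁.
PN = (0.82538 − 0.136) / 0.82538 = 0.68938 / 0.82538 ≈ 0.8352

PN ≈ 0.835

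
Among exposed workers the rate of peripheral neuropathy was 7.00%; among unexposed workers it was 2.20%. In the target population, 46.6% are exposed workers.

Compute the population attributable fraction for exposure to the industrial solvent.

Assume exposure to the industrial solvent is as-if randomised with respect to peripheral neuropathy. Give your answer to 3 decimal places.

PAF ≈ 0.504

p₁ = 0.07, p₀ = 0.022.
Overall risk P(Y=1) = π·p₁ + (1−π)·p₀ = 0.466×0.07 + 0.534×0.022 = 0.044368.
Under exogeneity, PAF = [P(Y=1) − p₀] / P(Y=1).
PAF = (0.044368 − 0.022) / 0.044368 ≈ 0.5041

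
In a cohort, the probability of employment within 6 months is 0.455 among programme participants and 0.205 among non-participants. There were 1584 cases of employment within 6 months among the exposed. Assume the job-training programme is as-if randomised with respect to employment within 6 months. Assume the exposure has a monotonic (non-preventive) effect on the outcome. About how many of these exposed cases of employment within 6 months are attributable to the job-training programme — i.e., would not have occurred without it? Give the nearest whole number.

Let p₁ = 0.455, p₀ = 0.205.
PN = (p₁ − p₀)/p₁ = (0.455 − 0.205) / 0.455 ≈ 0.54945.
Attributable cases ≈ PN × (exposed cases) = 0.54945 × 1584 ≈ 870.33.

about 870 cases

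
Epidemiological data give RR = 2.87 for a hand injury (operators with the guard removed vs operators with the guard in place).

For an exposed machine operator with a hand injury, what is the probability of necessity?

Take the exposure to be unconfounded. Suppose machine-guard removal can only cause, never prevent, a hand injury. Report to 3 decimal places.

PN ≈ 0.652

Under exogeneity and monotonicity, PN = (RR − 1) / RR = 1 − 1/RR.
PN = (2.87 − 1) / 2.87 = 1.87 / 2.87 ≈ 0.6516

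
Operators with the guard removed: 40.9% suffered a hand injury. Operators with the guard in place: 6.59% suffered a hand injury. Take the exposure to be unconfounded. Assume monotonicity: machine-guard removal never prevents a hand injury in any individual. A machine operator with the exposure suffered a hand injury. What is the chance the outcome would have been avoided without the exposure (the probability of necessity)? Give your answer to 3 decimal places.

p₁ = 0.409, p₀ = 0.0659.
Under exogeneity and monotonicity, PN = (p₁ − p₀) / p₁.
PN = (0.409 − 0.0659) / 0.409 = 0.3431 / 0.409 ≈ 0.8389

PN ≈ 0.839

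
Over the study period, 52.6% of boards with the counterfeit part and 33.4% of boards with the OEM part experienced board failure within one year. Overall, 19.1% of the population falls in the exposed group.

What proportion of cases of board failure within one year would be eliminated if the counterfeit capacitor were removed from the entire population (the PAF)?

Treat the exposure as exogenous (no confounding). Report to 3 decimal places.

p₁ = 0.526, p₀ = 0.334.
Overall risk P(Y=1) = π·p₁ + (1−π)·p₀ = 0.191×0.526 + 0.809×0.334 = 0.37067.
Under exogeneity, PAF = [P(Y=1) − p₀] / P(Y=1).
PAF = (0.37067 − 0.334) / 0.37067 ≈ 0.0989

PAF ≈ 0.099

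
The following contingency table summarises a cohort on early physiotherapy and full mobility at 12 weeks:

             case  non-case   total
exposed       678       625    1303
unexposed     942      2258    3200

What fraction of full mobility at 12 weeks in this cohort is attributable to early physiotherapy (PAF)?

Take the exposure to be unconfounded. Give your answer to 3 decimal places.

PAF ≈ 0.182

p₁ = P(outcome | exposed) = 678/1303 = 0.52034
p₀ = P(outcome | unexposed) = 942/3200 = 0.29437
Exposure prevalence π = 1303/4503 = 0.28936; overall risk P(Y=1) = 0.35976.
Under exogeneity, PAF = [P(Y=1) − p₀]/P(Y=1).
PAF = (0.35976 − 0.29437) / 0.35976 ≈ 0.1817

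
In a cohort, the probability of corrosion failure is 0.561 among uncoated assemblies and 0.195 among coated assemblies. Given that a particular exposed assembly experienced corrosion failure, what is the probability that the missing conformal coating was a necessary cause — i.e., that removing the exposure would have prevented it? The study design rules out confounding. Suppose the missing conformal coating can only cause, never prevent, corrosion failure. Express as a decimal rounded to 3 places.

Let p₁ = 0.561, p₀ = 0.195.
Under exogeneity and monotonicity, PN = (p₁ − p₀) / p₁.
PN = (0.561 − 0.195) / 0.561 = 0.366 / 0.561 ≈ 0.6524

PN ≈ 0.652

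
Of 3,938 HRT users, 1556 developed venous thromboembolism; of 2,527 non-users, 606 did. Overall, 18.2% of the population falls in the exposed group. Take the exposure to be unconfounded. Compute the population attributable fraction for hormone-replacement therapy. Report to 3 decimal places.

PAF ≈ 0.105

p₁ = P(outcome | exposed) = 1556/3938 = 0.39512
p₀ = P(outcome | unexposed) = 606/2527 = 0.23981
Overall risk P(Y=1) = π·p₁ + (1−π)·p₀ = 0.182×0.39512 + 0.818×0.23981 = 0.26808.
Under exogeneity, PAF = [P(Y=1) − p₀] / P(Y=1).
PAF = (0.26808 − 0.23981) / 0.26808 ≈ 0.1054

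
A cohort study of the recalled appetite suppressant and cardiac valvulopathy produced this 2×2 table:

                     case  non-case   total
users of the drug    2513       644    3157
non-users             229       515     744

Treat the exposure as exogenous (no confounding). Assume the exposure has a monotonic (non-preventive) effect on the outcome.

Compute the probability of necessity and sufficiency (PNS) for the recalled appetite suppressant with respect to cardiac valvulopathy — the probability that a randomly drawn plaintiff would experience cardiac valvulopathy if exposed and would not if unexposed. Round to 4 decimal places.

p₁ = P(outcome | exposed) = 2513/3157 = 0.79601
p₀ = P(outcome | unexposed) = 229/744 = 0.3078
Under exogeneity and monotonicity, PNS = p₁ − p₀.
PNS = 0.79601 − 0.3078 = 0.48821

PNS ≈ 0.4882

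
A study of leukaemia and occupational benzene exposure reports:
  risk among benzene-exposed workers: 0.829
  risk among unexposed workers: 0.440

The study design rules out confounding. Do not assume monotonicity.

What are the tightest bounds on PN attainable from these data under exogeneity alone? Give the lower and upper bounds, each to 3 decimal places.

Let p₁ = 0.829, p₀ = 0.44.
Under exogeneity alone the bounds on PN are max{0,(p₁−p₀)/p₁} ≤ PN ≤ min{1,(1−p₀)/p₁}.
  lower = (p₁ − p₀)/p₁ = 0.389 / 0.829 ≈ 0.4692
  upper = min{1, (1 − p₀)/p₁} = 0.56 / 0.829 ≈ 0.6755

0.469 ≤ PN ≤ 0.676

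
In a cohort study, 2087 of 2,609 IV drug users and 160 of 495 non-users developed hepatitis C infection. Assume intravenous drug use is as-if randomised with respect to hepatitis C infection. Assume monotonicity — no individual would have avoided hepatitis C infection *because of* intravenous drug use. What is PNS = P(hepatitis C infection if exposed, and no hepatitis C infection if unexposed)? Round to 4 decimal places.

p₁ = P(outcome | exposed) = 2087/2609 = 0.79992
p₀ = P(outcome | unexposed) = 160/495 = 0.32323
Under exogeneity and monotonicity, PNS = p₁ − p₀.
PNS = 0.79992 − 0.32323 = 0.47669

PNS ≈ 0.4767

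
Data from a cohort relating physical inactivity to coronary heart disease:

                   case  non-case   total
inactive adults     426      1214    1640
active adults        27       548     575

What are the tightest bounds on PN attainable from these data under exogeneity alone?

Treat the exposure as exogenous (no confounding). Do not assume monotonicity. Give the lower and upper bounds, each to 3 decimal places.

p₁ = P(outcome | exposed) = 426/1640 = 0.25976
p₀ = P(outcome | unexposed) = 27/575 = 0.046957
Under exogeneity alone the bounds on PN are max{0,(p₁−p₀)/p₁} ≤ PN ≤ min{1,(1−p₀)/p₁}.
  lower = (p₁ − p₀)/p₁ = 0.2128 / 0.25976 ≈ 0.8192
  upper = min{1, (1 − p₀)/p₁} = 0.95304 / 0.25976 ≈ 3.6690 → capped at 1

0.819 ≤ PN ≤ 1.000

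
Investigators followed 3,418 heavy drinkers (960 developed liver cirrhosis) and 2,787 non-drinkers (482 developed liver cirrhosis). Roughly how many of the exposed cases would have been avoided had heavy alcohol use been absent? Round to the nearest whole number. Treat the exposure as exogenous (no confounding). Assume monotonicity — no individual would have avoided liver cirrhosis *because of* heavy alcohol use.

p₁ = P(outcome | exposed) = 960/3418 = 0.28087
p₀ = P(outcome | unexposed) = 482/2787 = 0.17295
PN = (p₁ − p₀)/p₁ = (0.28087 − 0.17295) / 0.28087 ≈ 0.38424.
Attributable cases ≈ PN × (exposed cases) = 0.38424 × 960 ≈ 368.87.

about 369 cases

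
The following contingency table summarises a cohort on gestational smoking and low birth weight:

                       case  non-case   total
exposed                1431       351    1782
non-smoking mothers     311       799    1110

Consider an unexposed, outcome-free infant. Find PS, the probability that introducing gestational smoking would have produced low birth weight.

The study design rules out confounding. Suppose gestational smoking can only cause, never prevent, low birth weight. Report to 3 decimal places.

p₁ = P(outcome | exposed) = 1431/1782 = 0.80303
p₀ = P(outcome | unexposed) = 311/1110 = 0.28018
Under exogeneity and monotonicity, PS = (p₁ − p₀)/(1 − p₀).
PS = (0.80303 − 0.28018) / 0.71982 ≈ 0.7264

PS ≈ 0.726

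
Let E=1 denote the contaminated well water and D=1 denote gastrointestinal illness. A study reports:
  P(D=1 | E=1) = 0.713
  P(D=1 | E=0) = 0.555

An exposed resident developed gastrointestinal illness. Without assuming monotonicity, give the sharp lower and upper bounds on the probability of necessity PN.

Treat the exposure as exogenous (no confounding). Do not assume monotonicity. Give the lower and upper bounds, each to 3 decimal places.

0.222 ≤ PN ≤ 0.624

Let p₁ = 0.713, p₀ = 0.555.
Under exogeneity alone the bounds on PN are max{0,(p₁−p₀)/p₁} ≤ PN ≤ min{1,(1−p₀)/p₁}.
  lower = (p₁ − p₀)/p₁ = 0.158 / 0.713 ≈ 0.2216
  upper = min{1, (1 − p₀)/p₁} = 0.445 / 0.713 ≈ 0.6241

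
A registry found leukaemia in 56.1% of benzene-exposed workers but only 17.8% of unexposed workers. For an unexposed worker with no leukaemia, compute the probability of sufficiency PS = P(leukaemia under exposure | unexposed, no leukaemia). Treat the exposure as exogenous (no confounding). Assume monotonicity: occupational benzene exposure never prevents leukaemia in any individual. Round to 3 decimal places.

PS ≈ 0.466

p₁ = 0.561, p₀ = 0.178.
Under exogeneity and monotonicity, PS = (p₁ − p₀) / (1 − p₀).
PS = (0.561 − 0.178) / (1 − 0.178) = 0.383 / 0.822 ≈ 0.4659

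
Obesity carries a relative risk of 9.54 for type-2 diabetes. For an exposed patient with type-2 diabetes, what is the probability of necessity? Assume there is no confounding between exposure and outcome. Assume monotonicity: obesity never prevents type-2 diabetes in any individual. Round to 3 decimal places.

Under exogeneity and monotonicity, PN = (RR − 1) / RR = 1 − 1/RR.
PN = (9.54 − 1) / 9.54 = 8.54 / 9.54 ≈ 0.8952

PN ≈ 0.895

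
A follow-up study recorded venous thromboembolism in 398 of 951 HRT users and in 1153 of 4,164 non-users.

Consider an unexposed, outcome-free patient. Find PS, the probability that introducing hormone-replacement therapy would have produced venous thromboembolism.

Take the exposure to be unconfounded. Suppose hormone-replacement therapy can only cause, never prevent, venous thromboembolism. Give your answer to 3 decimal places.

PS ≈ 0.196

p₁ = P(outcome | exposed) = 398/951 = 0.41851
p₀ = P(outcome | unexposed) = 1153/4164 = 0.2769
Under exogeneity and monotonicity, PS = (p₁ − p₀) / (1 − p₀).
PS = (0.41851 − 0.2769) / (1 − 0.2769) = 0.14161 / 0.7231 ≈ 0.1958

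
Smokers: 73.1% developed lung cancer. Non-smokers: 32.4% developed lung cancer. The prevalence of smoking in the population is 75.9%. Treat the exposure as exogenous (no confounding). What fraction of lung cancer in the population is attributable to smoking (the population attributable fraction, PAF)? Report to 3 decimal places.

PAF ≈ 0.488

p₁ = 0.731, p₀ = 0.324.
Overall risk P(Y=1) = π·p₁ + (1−π)·p₀ = 0.759×0.731 + 0.241×0.324 = 0.63291.
Under exogeneity, PAF = [P(Y=1) − p₀] / P(Y=1).
PAF = (0.63291 − 0.324) / 0.63291 ≈ 0.4881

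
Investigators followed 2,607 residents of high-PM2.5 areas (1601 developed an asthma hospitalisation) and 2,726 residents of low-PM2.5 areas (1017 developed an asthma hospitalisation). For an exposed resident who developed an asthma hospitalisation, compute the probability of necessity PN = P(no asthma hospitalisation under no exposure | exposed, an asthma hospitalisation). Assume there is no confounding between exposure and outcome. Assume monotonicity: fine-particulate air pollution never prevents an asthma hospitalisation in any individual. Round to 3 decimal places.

PN ≈ 0.393

p₁ = P(outcome | exposed) = 1601/2607 = 0.61412
p₀ = P(outcome | unexposed) = 1017/2726 = 0.37307
Under exogeneity and monotonicity, PN = (p₁ − p₀) / p₁.
PN = (0.61412 − 0.37307) / 0.61412 = 0.24104 / 0.61412 ≈ 0.3925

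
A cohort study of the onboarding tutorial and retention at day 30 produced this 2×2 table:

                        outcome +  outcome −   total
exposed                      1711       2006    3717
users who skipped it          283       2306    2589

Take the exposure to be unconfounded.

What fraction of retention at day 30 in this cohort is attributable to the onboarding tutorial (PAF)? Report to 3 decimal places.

PAF ≈ 0.654

p₁ = P(outcome | exposed) = 1711/3717 = 0.46032
p₀ = P(outcome | unexposed) = 283/2589 = 0.10931
Exposure prevalence π = 3717/6306 = 0.58944; overall risk P(Y=1) = 0.31621.
Under exogeneity, PAF = [P(Y=1) − p₀]/P(Y=1).
PAF = (0.31621 − 0.10931) / 0.31621 ≈ 0.6543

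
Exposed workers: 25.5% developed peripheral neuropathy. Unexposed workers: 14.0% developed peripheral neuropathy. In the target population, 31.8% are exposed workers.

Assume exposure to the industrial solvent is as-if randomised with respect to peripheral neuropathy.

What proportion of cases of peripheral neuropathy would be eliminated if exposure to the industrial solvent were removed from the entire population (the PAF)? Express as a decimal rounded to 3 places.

PAF ≈ 0.207

p₁ = 0.255, p₀ = 0.14.
Overall risk P(Y=1) = π·p₁ + (1−π)·p₀ = 0.318×0.255 + 0.682×0.14 = 0.17657.
Under exogeneity, PAF = [P(Y=1) − p₀] / P(Y=1).
PAF = (0.17657 − 0.14) / 0.17657 ≈ 0.2071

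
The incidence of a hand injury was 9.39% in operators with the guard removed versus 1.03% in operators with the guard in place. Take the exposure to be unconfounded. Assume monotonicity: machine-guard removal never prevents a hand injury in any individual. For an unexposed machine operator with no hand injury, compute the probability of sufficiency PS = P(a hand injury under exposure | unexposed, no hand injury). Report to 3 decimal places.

p₁ = 0.0939, p₀ = 0.0103.
Under exogeneity and monotonicity, PS = (p₁ − p₀) / (1 − p₀).
PS = (0.0939 − 0.0103) / (1 − 0.0103) = 0.0836 / 0.9897 ≈ 0.0845

PS ≈ 0.084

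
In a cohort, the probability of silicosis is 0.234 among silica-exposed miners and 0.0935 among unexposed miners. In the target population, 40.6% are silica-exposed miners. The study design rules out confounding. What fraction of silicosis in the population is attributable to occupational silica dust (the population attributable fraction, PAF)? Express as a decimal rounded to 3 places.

Let p₁ = 0.234, p₀ = 0.0935.
Overall risk P(Y=1) = π·p₁ + (1−π)·p₀ = 0.406×0.234 + 0.594×0.0935 = 0.15054.
Under exogeneity, PAF = [P(Y=1) − p₀] / P(Y=1).
PAF = (0.15054 − 0.0935) / 0.15054 ≈ 0.3789

PAF ≈ 0.379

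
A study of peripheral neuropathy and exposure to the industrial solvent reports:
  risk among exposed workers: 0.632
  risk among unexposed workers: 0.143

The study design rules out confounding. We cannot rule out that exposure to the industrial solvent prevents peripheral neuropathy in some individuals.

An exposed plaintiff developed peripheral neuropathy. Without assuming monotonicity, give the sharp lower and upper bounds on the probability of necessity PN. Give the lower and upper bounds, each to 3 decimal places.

Let p₁ = 0.632, p₀ = 0.143.
Under exogeneity alone the bounds on PN are max{0,(p₁−p₀)/p₁} ≤ PN ≤ min{1,(1−p₀)/p₁}.
  lower = (p₁ − p₀)/p₁ = 0.489 / 0.632 ≈ 0.7737
  upper = min{1, (1 − p₀)/p₁} = 0.857 / 0.632 ≈ 1.3560 → capped at 1

0.774 ≤ PN ≤ 1.000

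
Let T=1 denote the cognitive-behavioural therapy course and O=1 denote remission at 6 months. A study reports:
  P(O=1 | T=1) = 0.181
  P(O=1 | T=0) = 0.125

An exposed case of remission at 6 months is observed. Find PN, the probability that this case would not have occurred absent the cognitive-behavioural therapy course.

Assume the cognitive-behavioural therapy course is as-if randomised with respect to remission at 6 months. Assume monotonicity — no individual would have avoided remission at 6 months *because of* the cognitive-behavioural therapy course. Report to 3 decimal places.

PN ≈ 0.309

Let p₁ = 0.181, p₀ = 0.125.
Under exogeneity and monotonicity, PN = (p₁ − p₀) / p₁.
PN = (0.181 − 0.125) / 0.181 = 0.056 / 0.181 ≈ 0.3094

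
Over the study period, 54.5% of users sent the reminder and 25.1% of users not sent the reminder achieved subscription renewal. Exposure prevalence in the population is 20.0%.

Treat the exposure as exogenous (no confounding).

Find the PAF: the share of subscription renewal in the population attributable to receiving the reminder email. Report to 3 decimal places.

PAF ≈ 0.190

p₁ = 0.545, p₀ = 0.251.
Overall risk P(Y=1) = π·p₁ + (1−π)·p₀ = 0.2×0.545 + 0.8×0.251 = 0.3098.
Under exogeneity, PAF = [P(Y=1) − p₀] / P(Y=1).
PAF = (0.3098 − 0.251) / 0.3098 ≈ 0.1898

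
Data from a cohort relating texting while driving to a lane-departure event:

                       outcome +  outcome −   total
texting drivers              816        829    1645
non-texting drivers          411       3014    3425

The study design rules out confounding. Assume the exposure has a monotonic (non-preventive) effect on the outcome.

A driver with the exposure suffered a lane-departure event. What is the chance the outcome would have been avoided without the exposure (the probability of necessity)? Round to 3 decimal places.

p₁ = P(outcome | exposed) = 816/1645 = 0.49605
p₀ = P(outcome | unexposed) = 411/3425 = 0.12
Under exogeneity and monotonicity, PN = (p₁ − p₀)/p₁.
PN = (0.49605 − 0.12) / 0.49605 ≈ 0.7581

PN ≈ 0.758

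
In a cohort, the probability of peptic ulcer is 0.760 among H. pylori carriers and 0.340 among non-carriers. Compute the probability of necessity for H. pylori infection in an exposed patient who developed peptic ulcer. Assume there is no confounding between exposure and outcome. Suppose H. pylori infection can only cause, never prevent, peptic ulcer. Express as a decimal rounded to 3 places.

PN ≈ 0.553

Let p₁ = 0.76, p₀ = 0.34.
Under exogeneity and monotonicity, PN = (p₁ − p₀) / p₁.
PN = (0.76 − 0.34) / 0.76 = 0.42 / 0.76 ≈ 0.5526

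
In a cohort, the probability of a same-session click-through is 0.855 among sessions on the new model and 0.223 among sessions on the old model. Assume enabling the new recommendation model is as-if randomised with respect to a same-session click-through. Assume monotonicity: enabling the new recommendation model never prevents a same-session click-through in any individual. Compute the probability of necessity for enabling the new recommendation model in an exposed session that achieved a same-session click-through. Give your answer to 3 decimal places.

Let p₁ = 0.855, p₀ = 0.223.
Under exogeneity and monotonicity, PN = (p₁ − p₀) / p₁.
PN = (0.855 − 0.223) / 0.855 = 0.632 / 0.855 ≈ 0.7392

PN ≈ 0.739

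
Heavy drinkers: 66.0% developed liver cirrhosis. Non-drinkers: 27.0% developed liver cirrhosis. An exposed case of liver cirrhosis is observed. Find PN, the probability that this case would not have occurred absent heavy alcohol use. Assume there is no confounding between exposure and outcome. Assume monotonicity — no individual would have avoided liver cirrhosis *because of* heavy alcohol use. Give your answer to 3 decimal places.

PN ≈ 0.591

p₁ = 0.66, p₀ = 0.27.
Under exogeneity and monotonicity, PN = (p₁ − p₀) / p₁.
PN = (0.66 − 0.27) / 0.66 = 0.39 / 0.66 ≈ 0.5909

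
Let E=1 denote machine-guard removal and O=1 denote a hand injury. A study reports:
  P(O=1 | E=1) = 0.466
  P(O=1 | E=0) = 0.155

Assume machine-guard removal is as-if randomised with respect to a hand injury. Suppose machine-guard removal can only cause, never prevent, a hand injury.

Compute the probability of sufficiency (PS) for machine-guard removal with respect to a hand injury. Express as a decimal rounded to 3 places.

PS ≈ 0.368

Let p₁ = 0.466, p₀ = 0.155.
Under exogeneity and monotonicity, PS = (p₁ − p₀) / (1 − p₀).
PS = (0.466 − 0.155) / (1 − 0.155) = 0.311 / 0.845 ≈ 0.3680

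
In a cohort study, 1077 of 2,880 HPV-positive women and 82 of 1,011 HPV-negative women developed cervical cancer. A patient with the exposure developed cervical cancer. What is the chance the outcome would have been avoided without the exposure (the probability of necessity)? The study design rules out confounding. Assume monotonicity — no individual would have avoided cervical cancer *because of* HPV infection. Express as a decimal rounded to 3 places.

p₁ = P(outcome | exposed) = 1077/2880 = 0.37396
p₀ = P(outcome | unexposed) = 82/1011 = 0.081108
Under exogeneity and monotonicity, PN = (p₁ − p₀) / p₁.
PN = (0.37396 − 0.081108) / 0.37396 = 0.29285 / 0.37396 ≈ 0.7831

PN ≈ 0.783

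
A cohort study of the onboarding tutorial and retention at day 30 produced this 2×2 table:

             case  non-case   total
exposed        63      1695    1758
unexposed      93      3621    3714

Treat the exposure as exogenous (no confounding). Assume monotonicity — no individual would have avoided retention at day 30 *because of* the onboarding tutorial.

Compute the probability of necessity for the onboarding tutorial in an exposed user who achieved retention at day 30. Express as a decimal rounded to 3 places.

p₁ = P(outcome | exposed) = 63/1758 = 0.035836
p₀ = P(outcome | unexposed) = 93/3714 = 0.02504
Under exogeneity and monotonicity, PN = (p₁ − p₀) / p₁.
PN = (0.035836 − 0.02504) / 0.035836 = 0.010796 / 0.035836 ≈ 0.3013

PN ≈ 0.301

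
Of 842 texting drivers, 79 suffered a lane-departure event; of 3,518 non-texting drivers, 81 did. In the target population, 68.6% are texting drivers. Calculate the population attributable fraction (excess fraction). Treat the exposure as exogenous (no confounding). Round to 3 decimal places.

p₁ = P(outcome | exposed) = 79/842 = 0.093824
p₀ = P(outcome | unexposed) = 81/3518 = 0.023024
Overall risk P(Y=1) = π·p₁ + (1−π)·p₀ = 0.686×0.093824 + 0.314×0.023024 = 0.071593.
Under exogeneity, PAF = [P(Y=1) − p₀] / P(Y=1).
PAF = (0.071593 − 0.023024) / 0.071593 ≈ 0.6784

PAF ≈ 0.678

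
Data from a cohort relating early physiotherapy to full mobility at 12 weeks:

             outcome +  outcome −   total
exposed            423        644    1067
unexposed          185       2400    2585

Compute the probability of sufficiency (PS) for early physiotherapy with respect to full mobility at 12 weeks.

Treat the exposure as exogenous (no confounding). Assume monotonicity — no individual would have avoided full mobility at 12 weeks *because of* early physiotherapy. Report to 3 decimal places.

p₁ = P(outcome | exposed) = 423/1067 = 0.39644
p₀ = P(outcome | unexposed) = 185/2585 = 0.071567
Under exogeneity and monotonicity, PS = (p₁ − p₀) / (1 − p₀).
PS = (0.39644 − 0.071567) / (1 − 0.071567) = 0.32487 / 0.92843 ≈ 0.3499

PS ≈ 0.350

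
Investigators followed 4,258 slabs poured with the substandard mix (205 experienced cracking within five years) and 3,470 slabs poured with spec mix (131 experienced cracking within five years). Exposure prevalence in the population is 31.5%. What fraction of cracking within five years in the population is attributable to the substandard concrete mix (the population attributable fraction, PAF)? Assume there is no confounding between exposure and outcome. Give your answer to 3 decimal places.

p₁ = P(outcome | exposed) = 205/4258 = 0.048145
p₀ = P(outcome | unexposed) = 131/3470 = 0.037752
Overall risk P(Y=1) = π·p₁ + (1−π)·p₀ = 0.315×0.048145 + 0.685×0.037752 = 0.041026.
Under exogeneity, PAF = [P(Y=1) − p₀] / P(Y=1).
PAF = (0.041026 − 0.037752) / 0.041026 ≈ 0.0798

PAF ≈ 0.080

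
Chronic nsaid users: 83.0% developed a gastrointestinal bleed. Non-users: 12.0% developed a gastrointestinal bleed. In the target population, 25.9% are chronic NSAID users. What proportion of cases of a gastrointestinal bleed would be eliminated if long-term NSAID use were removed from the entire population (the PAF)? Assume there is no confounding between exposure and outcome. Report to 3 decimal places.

PAF ≈ 0.605

p₁ = 0.83, p₀ = 0.12.
Overall risk P(Y=1) = π·p₁ + (1−π)·p₀ = 0.259×0.83 + 0.741×0.12 = 0.30389.
Under exogeneity, PAF = [P(Y=1) − p₀] / P(Y=1).
PAF = (0.30389 − 0.12) / 0.30389 ≈ 0.6051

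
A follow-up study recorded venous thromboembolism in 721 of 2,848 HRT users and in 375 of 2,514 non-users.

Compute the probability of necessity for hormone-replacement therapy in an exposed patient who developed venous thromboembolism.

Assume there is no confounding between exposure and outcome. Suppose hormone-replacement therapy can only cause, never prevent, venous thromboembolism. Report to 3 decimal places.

p₁ = P(outcome | exposed) = 721/2848 = 0.25316
p₀ = P(outcome | unexposed) = 375/2514 = 0.14916
Under exogeneity and monotonicity, PN = (p₁ − p₀) / p₁.
PN = (0.25316 − 0.14916) / 0.25316 = 0.104 / 0.25316 ≈ 0.4108

PN ≈ 0.411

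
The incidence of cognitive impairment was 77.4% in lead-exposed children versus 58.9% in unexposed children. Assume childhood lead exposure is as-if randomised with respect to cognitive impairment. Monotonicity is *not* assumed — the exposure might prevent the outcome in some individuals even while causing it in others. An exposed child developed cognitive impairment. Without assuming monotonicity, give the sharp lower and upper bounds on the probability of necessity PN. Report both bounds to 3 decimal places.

0.239 ≤ PN ≤ 0.531

p₁ = 0.774, p₀ = 0.589.
Under exogeneity alone the bounds on PN are max{0,(p₁−p₀)/p₁} ≤ PN ≤ min{1,(1−p₀)/p₁}.
  lower = (p₁ − p₀)/p₁ = 0.185 / 0.774 ≈ 0.2390
  upper = min{1, (1 − p₀)/p₁} = 0.411 / 0.774 ≈ 0.5310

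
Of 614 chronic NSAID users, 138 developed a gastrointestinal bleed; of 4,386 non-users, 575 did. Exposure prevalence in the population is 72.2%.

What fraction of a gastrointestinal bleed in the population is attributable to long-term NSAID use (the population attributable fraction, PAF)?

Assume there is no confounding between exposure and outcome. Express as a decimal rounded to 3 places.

PAF ≈ 0.340

p₁ = P(outcome | exposed) = 138/614 = 0.22476
p₀ = P(outcome | unexposed) = 575/4386 = 0.1311
Overall risk P(Y=1) = π·p₁ + (1−π)·p₀ = 0.722×0.22476 + 0.278×0.1311 = 0.19872.
Under exogeneity, PAF = [P(Y=1) − p₀] / P(Y=1).
PAF = (0.19872 − 0.1311) / 0.19872 ≈ 0.3403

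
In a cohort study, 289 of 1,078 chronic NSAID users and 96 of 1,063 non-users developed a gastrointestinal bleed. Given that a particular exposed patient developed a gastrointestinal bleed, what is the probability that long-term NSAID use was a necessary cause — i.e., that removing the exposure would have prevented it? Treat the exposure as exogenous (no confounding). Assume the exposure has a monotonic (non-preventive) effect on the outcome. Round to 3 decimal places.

PN ≈ 0.663

p₁ = P(outcome | exposed) = 289/1078 = 0.26809
p₀ = P(outcome | unexposed) = 96/1063 = 0.09031
Under exogeneity and monotonicity, PN = (p₁ − p₀) / p₁.
PN = (0.26809 − 0.09031) / 0.26809 = 0.17778 / 0.26809 ≈ 0.6631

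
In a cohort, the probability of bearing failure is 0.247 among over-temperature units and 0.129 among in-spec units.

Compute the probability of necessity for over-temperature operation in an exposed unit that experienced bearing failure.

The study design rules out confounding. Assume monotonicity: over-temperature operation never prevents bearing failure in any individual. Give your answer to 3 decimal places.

PN ≈ 0.478

Let p₁ = 0.247, p₀ = 0.129.
Under exogeneity and monotonicity, PN = (p₁ − p₀) / p₁.
PN = (0.247 − 0.129) / 0.247 = 0.118 / 0.247 ≈ 0.4777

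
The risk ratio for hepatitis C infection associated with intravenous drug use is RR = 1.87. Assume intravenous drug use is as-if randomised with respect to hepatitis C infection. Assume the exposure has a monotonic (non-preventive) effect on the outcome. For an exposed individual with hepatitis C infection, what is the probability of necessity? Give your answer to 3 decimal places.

PN ≈ 0.465

Under exogeneity and monotonicity, PN = (RR − 1) / RR = 1 − 1/RR.
PN = (1.87 − 1) / 1.87 = 0.87 / 1.87 ≈ 0.4652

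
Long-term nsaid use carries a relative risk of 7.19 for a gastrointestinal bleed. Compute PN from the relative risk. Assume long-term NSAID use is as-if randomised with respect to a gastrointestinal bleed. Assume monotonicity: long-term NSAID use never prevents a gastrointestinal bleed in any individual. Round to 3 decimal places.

PN ≈ 0.861

Under exogeneity and monotonicity, PN = (RR − 1) / RR = 1 − 1/RR.
PN = (7.19 − 1) / 7.19 = 6.19 / 7.19 ≈ 0.8609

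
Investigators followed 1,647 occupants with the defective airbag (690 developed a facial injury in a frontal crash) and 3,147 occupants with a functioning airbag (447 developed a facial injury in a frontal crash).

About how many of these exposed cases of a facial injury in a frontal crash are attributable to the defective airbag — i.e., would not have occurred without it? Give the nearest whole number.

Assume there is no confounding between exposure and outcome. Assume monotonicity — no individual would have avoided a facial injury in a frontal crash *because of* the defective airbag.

about 456 cases

p₁ = P(outcome | exposed) = 690/1647 = 0.41894
p₀ = P(outcome | unexposed) = 447/3147 = 0.14204
PN = (p₁ − p₀)/p₁ = (0.41894 − 0.14204) / 0.41894 ≈ 0.66096.
Attributable cases ≈ PN × (exposed cases) = 0.66096 × 690 ≈ 456.06.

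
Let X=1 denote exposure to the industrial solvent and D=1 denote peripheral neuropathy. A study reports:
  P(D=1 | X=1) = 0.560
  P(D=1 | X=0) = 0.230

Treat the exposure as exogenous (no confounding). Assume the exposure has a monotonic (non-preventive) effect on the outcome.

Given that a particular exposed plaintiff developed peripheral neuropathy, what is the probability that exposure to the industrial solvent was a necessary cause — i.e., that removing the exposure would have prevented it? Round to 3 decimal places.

Let p₁ = 0.56, p₀ = 0.23.
Under exogeneity and monotonicity, PN = (p₁ − p₀) / p₁.
PN = (0.56 − 0.23) / 0.56 = 0.33 / 0.56 ≈ 0.5893

PN ≈ 0.589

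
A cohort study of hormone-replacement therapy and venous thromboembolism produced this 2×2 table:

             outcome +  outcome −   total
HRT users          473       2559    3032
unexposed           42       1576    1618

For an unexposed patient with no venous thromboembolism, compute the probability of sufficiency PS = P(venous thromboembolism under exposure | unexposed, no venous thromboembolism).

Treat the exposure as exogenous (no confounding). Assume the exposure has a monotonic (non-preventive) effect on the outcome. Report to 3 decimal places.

p₁ = P(outcome | exposed) = 473/3032 = 0.156
p₀ = P(outcome | unexposed) = 42/1618 = 0.025958
Under exogeneity and monotonicity, PS = (p₁ − p₀) / (1 − p₀).
PS = (0.156 − 0.025958) / (1 − 0.025958) = 0.13004 / 0.97404 ≈ 0.1335

PS ≈ 0.134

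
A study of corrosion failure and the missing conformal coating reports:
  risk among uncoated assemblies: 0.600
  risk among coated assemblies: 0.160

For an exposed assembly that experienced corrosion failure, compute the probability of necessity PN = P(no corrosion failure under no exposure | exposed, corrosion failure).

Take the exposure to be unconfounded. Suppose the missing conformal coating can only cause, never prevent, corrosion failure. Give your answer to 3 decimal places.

Let p₁ = 0.6, p₀ = 0.16.
Under exogeneity and monotonicity, PN = (p₁ − p₀) / p₁.
PN = (0.6 − 0.16) / 0.6 = 0.44 / 0.6 ≈ 0.7333

PN ≈ 0.733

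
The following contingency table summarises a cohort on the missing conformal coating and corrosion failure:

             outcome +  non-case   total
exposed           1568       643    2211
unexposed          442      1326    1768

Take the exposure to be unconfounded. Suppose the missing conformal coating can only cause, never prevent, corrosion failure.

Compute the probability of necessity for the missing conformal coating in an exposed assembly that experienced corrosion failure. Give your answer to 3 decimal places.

PN ≈ 0.647

p₁ = P(outcome | exposed) = 1568/2211 = 0.70918
p₀ = P(outcome | unexposed) = 442/1768 = 0.25
Under exogeneity and monotonicity, PN = (p₁ − p₀)/p₁.
PN = (0.70918 − 0.25) / 0.70918 ≈ 0.6475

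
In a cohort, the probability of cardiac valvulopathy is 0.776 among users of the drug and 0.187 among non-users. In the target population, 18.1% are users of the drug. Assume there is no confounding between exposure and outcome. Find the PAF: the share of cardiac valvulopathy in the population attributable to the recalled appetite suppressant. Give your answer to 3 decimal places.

PAF ≈ 0.363

Let p₁ = 0.776, p₀ = 0.187.
Overall risk P(Y=1) = π·p₁ + (1−π)·p₀ = 0.181×0.776 + 0.819×0.187 = 0.29361.
Under exogeneity, PAF = [P(Y=1) − p₀] / P(Y=1).
PAF = (0.29361 − 0.187) / 0.29361 ≈ 0.3631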